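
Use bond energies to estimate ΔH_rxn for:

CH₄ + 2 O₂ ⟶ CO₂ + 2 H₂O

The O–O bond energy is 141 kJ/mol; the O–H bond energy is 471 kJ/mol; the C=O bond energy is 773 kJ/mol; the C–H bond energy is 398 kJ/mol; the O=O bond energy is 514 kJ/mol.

Bonds broken (reactants):
  C–H: 4 × 398 = 1592
  O=O: 2 × 514 = 1028
  Σ(broken) = 2620 kJ
Bonds formed (products):
  C=O: 2 × 773 = 1546
  O–H: 4 × 471 = 1884
  Σ(formed) = 3430 kJ
ΔH = Σ(broken) − Σ(formed) = 2620 − 3430 = −810 kJ

ΔH ≈ −810 kJ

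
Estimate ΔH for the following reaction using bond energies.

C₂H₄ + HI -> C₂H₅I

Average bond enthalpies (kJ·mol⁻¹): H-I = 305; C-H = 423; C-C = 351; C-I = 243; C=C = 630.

ΔH ≈ −82 kJ

Bonds broken (reactants):
  C-H: 4 × 423 = 1692
  C=C: 1 × 630 = 630
  H-I: 1 × 305 = 305
  Σ(broken) = 2627 kJ
Bonds formed (products):
  C-C: 1 × 351 = 351
  C-H: 5 × 423 = 2115
  C-I: 1 × 243 = 243
  Σ(formed) = 2709 kJ
ΔH = Σ(broken) − Σ(formed) = 2627 − 2709 = −82 kJ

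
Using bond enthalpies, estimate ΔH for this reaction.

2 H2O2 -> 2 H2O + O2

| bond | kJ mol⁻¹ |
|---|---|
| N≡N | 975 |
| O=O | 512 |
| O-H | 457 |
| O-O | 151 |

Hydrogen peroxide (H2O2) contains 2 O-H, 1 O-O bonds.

ΔH ≈ −210 kJ

Bonds broken (reactants):
  O-H: 4 × 457 = 1828
  O-O: 2 × 151 = 302
  Σ(broken) = 2130 kJ
Bonds formed (products):
  O-H: 4 × 457 = 1828
  O=O: 1 × 512 = 512
  Σ(formed) = 2340 kJ
ΔH = Σ(broken) − Σ(formed) = 2130 − 2340 = −210 kJ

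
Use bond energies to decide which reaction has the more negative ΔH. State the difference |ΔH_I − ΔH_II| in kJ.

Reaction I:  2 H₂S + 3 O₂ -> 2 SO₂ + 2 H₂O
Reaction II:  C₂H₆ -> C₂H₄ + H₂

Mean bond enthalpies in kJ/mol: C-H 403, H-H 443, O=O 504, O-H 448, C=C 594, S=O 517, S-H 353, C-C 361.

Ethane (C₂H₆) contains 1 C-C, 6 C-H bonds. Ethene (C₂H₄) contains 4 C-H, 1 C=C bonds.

Reaction I, by 1066 kJ

Reaction I:
  Bonds broken (reactants):
    O=O: 3 × 504 = 1512
    S-H: 4 × 353 = 1412
    Σ(broken) = 2924 kJ
  Bonds formed (products):
    O-H: 4 × 448 = 1792
    S=O: 4 × 517 = 2068
    Σ(formed) = 3860 kJ
  ΔH_I = 2924 − 3860 = −936 kJ
Reaction II:
  Bonds broken (reactants):
    C-C: 1 × 361 = 361
    C-H: 6 × 403 = 2418
    Σ(broken) = 2779 kJ
  Bonds formed (products):
    C-H: 4 × 403 = 1612
    C=C: 1 × 594 = 594
    H-H: 1 × 443 = 443
    Σ(formed) = 2649 kJ
  ΔH_II = 2779 − 2649 = +130 kJ
ΔH_I − ΔH_II = −1066 kJ, so reaction I has the more negative ΔH; |ΔH_I − ΔH_II| = 1066 kJ.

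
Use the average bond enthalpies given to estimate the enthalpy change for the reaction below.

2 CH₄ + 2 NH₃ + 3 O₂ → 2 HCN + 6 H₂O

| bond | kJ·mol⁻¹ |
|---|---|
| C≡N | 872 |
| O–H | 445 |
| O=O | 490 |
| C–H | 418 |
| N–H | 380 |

Bonds broken (reactants):
  C–H: 8 × 418 = 3344
  N–H: 6 × 380 = 2280
  O=O: 3 × 490 = 1470
  Σ(broken) = 7094 kJ
Bonds formed (products):
  C≡N: 2 × 872 = 1744
  C–H: 2 × 418 = 836
  O–H: 12 × 445 = 5340
  Σ(formed) = 7920 kJ
ΔH = Σ(broken) − Σ(formed) = 7094 − 7920 = −826 kJ

ΔH ≈ −826 kJ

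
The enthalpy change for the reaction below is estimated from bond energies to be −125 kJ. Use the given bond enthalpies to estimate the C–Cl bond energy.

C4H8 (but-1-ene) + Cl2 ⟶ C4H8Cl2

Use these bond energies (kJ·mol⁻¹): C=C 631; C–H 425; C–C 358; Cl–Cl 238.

D(C–Cl) ≈ 318 kJ/mol

Let D be the C–Cl bond energy.
Σ(broken) = 2×358 + 8×425 + 1×631 + 1×238 = 4985
Σ(formed) = 3×358 + 2×D + 8×425 = 4474 + 2D
ΔH = Σ(broken) − Σ(formed) = (4985) − (4474 + 2D) = +511 − 2D
Setting this equal to −125 kJ gives 2D = 636, so D = 318 kJ/mol.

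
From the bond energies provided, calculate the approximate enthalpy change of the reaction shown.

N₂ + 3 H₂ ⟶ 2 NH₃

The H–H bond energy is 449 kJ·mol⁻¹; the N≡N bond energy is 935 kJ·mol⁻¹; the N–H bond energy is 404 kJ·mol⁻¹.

Bonds broken (reactants):
  H–H: 3 × 449 = 1347
  N≡N: 1 × 935 = 935
  Σ(broken) = 2282 kJ
Bonds formed (products):
  N–H: 6 × 404 = 2424
  Σ(formed) = 2424 kJ
ΔH = Σ(broken) − Σ(formed) = 2282 − 2424 = −142 kJ

ΔH ≈ −142 kJ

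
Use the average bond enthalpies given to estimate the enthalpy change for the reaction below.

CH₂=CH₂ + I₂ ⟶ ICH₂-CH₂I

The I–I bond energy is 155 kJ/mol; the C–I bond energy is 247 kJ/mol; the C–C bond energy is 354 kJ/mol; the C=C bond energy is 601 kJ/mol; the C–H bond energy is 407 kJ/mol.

Bonds broken (reactants):
  C–H: 4 × 407 = 1628
  C=C: 1 × 601 = 601
  I–I: 1 × 155 = 155
  Σ(broken) = 2384 kJ
Bonds formed (products):
  C–C: 1 × 354 = 354
  C–H: 4 × 407 = 1628
  C–I: 2 × 247 = 494
  Σ(formed) = 2476 kJ
ΔH = Σ(broken) − Σ(formed) = 2384 − 2476 = −92 kJ

ΔH ≈ −92 kJ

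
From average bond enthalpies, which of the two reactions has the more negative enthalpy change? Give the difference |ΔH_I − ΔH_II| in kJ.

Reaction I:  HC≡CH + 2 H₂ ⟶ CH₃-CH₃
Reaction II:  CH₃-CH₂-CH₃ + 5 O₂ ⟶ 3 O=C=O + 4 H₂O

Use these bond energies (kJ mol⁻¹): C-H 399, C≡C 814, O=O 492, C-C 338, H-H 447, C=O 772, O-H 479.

Reaction II, by 1910 kJ

Reaction I:
  Bonds broken (reactants):
    C≡C: 1 × 814 = 814
    C-H: 2 × 399 = 798
    H-H: 2 × 447 = 894
    Σ(broken) = 2506 kJ
  Bonds formed (products):
    C-C: 1 × 338 = 338
    C-H: 6 × 399 = 2394
    Σ(formed) = 2732 kJ
  ΔH_I = 2506 − 2732 = −226 kJ
Reaction II:
  Bonds broken (reactants):
    C-C: 2 × 338 = 676
    C-H: 8 × 399 = 3192
    O=O: 5 × 492 = 2460
    Σ(broken) = 6328 kJ
  Bonds formed (products):
    C=O: 6 × 772 = 4632
    O-H: 8 × 479 = 3832
    Σ(formed) = 8464 kJ
  ΔH_II = 6328 − 8464 = −2136 kJ
ΔH_I − ΔH_II = +1910 kJ, so reaction II has the more negative ΔH; |ΔH_I − ΔH_II| = 1910 kJ.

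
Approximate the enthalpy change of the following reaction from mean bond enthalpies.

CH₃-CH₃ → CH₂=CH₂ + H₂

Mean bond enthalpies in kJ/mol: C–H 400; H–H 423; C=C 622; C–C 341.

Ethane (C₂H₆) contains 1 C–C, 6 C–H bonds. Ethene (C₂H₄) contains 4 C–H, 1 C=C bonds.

Bonds broken (reactants):
  C–C: 1 × 341 = 341
  C–H: 6 × 400 = 2400
  Σ(broken) = 2741 kJ
Bonds formed (products):
  C–H: 4 × 400 = 1600
  C=C: 1 × 622 = 622
  H–H: 1 × 423 = 423
  Σ(formed) = 2645 kJ
ΔH = Σ(broken) − Σ(formed) = 2741 − 2645 = +96 kJ

ΔH ≈ +96 kJ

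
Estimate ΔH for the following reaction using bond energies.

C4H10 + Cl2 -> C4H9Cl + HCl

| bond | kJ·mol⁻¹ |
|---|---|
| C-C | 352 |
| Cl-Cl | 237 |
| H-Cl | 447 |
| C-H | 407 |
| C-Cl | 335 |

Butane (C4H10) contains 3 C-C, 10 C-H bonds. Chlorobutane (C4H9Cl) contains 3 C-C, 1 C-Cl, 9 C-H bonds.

Bonds broken (reactants):
  C-C: 3 × 352 = 1056
  C-H: 10 × 407 = 4070
  Cl-Cl: 1 × 237 = 237
  Σ(broken) = 5363 kJ
Bonds formed (products):
  C-C: 3 × 352 = 1056
  C-Cl: 1 × 335 = 335
  C-H: 9 × 407 = 3663
  H-Cl: 1 × 447 = 447
  Σ(formed) = 5501 kJ
ΔH = Σ(broken) − Σ(formed) = 5363 − 5501 = −138 kJ

ΔH ≈ −138 kJ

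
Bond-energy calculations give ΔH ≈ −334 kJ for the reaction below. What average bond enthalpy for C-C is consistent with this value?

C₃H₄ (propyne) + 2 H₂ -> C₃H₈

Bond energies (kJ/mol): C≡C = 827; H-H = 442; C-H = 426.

Let D be the C-C bond energy.
Σ(broken) = 1×827 + 1×D + 4×426 + 2×442 = 3415 + D
Σ(formed) = 2×D + 8×426 = 3408 + 2D
ΔH = Σ(broken) − Σ(formed) = (3415 + D) − (3408 + 2D) = +7 − D
Setting this equal to −334 kJ gives D = 341 kJ/mol.

D(C-C) ≈ 341 kJ/mol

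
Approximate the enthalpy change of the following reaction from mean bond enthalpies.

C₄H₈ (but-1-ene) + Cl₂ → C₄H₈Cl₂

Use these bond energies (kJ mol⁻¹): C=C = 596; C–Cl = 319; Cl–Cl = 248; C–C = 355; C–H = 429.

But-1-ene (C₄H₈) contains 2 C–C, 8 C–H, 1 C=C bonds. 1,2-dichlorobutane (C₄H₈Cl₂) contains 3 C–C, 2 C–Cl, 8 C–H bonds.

Bonds broken (reactants):
  C–C: 2 × 355 = 710
  C–H: 8 × 429 = 3432
  C=C: 1 × 596 = 596
  Cl–Cl: 1 × 248 = 248
  Σ(broken) = 4986 kJ
Bonds formed (products):
  C–C: 3 × 355 = 1065
  C–Cl: 2 × 319 = 638
  C–H: 8 × 429 = 3432
  Σ(formed) = 5135 kJ
ΔH = Σ(broken) − Σ(formed) = 4986 − 5135 = −149 kJ

ΔH ≈ −149 kJ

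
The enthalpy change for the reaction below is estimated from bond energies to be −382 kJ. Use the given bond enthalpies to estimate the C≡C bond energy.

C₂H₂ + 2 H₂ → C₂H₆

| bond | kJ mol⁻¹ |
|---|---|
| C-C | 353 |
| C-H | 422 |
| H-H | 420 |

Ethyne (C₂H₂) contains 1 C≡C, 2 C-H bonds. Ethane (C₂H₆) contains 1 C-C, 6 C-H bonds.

D(C≡C) ≈ 819 kJ/mol

Let D be the C≡C bond energy.
Σ(broken) = 1×D + 2×422 + 2×420 = 1684 + D
Σ(formed) = 1×353 + 6×422 = 2885
ΔH = Σ(broken) − Σ(formed) = (1684 + D) − (2885) = −1201 + D
Setting this equal to −382 kJ gives D = 819 kJ/mol.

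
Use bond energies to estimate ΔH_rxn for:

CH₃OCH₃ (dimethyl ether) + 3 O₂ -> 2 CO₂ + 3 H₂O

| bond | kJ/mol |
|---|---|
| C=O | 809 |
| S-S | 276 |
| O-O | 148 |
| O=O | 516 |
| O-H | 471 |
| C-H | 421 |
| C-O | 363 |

Bonds broken (reactants):
  C-H: 6 × 421 = 2526
  C-O: 2 × 363 = 726
  O=O: 3 × 516 = 1548
  Σ(broken) = 4800 kJ
Bonds formed (products):
  C=O: 4 × 809 = 3236
  O-H: 6 × 471 = 2826
  Σ(formed) = 6062 kJ
ΔH = Σ(broken) − Σ(formed) = 4800 − 6062 = −1262 kJ

ΔH ≈ −1262 kJ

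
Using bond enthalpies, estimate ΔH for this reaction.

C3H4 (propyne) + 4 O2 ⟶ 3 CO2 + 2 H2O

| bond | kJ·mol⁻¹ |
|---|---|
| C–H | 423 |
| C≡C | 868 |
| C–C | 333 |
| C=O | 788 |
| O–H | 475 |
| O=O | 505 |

Bonds broken (reactants):
  C≡C: 1 × 868 = 868
  C–C: 1 × 333 = 333
  C–H: 4 × 423 = 1692
  O=O: 4 × 505 = 2020
  Σ(broken) = 4913 kJ
Bonds formed (products):
  C=O: 6 × 788 = 4728
  O–H: 4 × 475 = 1900
  Σ(formed) = 6628 kJ
ΔH = Σ(broken) − Σ(formed) = 4913 − 6628 = −1715 kJ

ΔH ≈ −1715 kJ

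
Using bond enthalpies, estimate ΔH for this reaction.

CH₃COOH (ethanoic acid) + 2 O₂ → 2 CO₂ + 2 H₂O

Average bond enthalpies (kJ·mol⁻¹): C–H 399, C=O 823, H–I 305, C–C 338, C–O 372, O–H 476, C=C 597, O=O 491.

ΔH ≈ −1008 kJ

Bonds broken (reactants):
  C–C: 1 × 338 = 338
  C–H: 3 × 399 = 1197
  C–O: 1 × 372 = 372
  C=O: 1 × 823 = 823
  O–H: 1 × 476 = 476
  O=O: 2 × 491 = 982
  Σ(broken) = 4188 kJ
Bonds formed (products):
  C=O: 4 × 823 = 3292
  O–H: 4 × 476 = 1904
  Σ(formed) = 5196 kJ
ΔH = Σ(broken) − Σ(formed) = 4188 − 5196 = −1008 kJ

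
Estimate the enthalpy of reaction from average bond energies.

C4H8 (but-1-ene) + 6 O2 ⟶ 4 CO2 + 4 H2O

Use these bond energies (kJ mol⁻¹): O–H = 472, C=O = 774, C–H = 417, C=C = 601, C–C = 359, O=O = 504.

Bonds broken (reactants):
  C–C: 2 × 359 = 718
  C–H: 8 × 417 = 3336
  C=C: 1 × 601 = 601
  O=O: 6 × 504 = 3024
  Σ(broken) = 7679 kJ
Bonds formed (products):
  C=O: 8 × 774 = 6192
  O–H: 8 × 472 = 3776
  Σ(formed) = 9968 kJ
ΔH = Σ(broken) − Σ(formed) = 7679 − 9968 = −2289 kJ

ΔH ≈ −2289 kJ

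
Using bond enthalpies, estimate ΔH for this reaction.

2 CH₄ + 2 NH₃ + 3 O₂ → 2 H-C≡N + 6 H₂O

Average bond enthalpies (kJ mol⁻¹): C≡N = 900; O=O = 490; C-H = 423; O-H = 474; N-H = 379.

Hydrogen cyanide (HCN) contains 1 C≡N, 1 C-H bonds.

ΔH ≈ −1206 kJ

Bonds broken (reactants):
  C-H: 8 × 423 = 3384
  N-H: 6 × 379 = 2274
  O=O: 3 × 490 = 1470
  Σ(broken) = 7128 kJ
Bonds formed (products):
  C≡N: 2 × 900 = 1800
  C-H: 2 × 423 = 846
  O-H: 12 × 474 = 5688
  Σ(formed) = 8334 kJ
ΔH = Σ(broken) − Σ(formed) = 7128 − 8334 = −1206 kJ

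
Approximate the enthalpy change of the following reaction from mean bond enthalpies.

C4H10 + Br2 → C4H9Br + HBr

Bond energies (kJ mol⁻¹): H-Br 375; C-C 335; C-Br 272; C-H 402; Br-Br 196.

Bonds broken (reactants):
  Br-Br: 1 × 196 = 196
  C-C: 3 × 335 = 1005
  C-H: 10 × 402 = 4020
  Σ(broken) = 5221 kJ
Bonds formed (products):
  C-Br: 1 × 272 = 272
  C-C: 3 × 335 = 1005
  C-H: 9 × 402 = 3618
  H-Br: 1 × 375 = 375
  Σ(formed) = 5270 kJ
ΔH = Σ(broken) − Σ(formed) = 5221 − 5270 = −49 kJ

ΔH ≈ −49 kJ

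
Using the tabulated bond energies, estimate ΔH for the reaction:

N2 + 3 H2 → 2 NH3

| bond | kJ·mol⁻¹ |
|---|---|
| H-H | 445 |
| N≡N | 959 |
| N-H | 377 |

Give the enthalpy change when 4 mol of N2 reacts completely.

ΔH = +128 kJ

Bonds broken (reactants):
  H-H: 3 × 445 = 1335
  N≡N: 1 × 959 = 959
  Σ(broken) = 2294 kJ
Bonds formed (products):
  N-H: 6 × 377 = 2262
  Σ(formed) = 2262 kJ
ΔH = Σ(broken) − Σ(formed) = 2294 − 2262 = +32 kJ
For 4× the reaction as written: 4 × (+32) = +128 kJ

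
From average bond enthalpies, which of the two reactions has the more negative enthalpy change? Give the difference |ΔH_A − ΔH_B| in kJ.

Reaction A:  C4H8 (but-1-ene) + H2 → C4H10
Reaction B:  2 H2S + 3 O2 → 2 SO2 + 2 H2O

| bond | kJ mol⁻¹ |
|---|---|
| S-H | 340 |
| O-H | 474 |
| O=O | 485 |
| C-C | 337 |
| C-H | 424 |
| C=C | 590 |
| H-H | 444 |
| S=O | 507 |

Reaction B, by 958 kJ

Reaction A:
  Bonds broken (reactants):
    C-C: 2 × 337 = 674
    C-H: 8 × 424 = 3392
    C=C: 1 × 590 = 590
    H-H: 1 × 444 = 444
    Σ(broken) = 5100 kJ
  Bonds formed (products):
    C-C: 3 × 337 = 1011
    C-H: 10 × 424 = 4240
    Σ(formed) = 5251 kJ
  ΔH_A = 5100 − 5251 = −151 kJ
Reaction B:
  Bonds broken (reactants):
    O=O: 3 × 485 = 1455
    S-H: 4 × 340 = 1360
    Σ(broken) = 2815 kJ
  Bonds formed (products):
    O-H: 4 × 474 = 1896
    S=O: 4 × 507 = 2028
    Σ(formed) = 3924 kJ
  ΔH_B = 2815 − 3924 = −1109 kJ
ΔH_A − ΔH_B = +958 kJ, so reaction B has the more negative ΔH; |ΔH_A − ΔH_B| = 958 kJ.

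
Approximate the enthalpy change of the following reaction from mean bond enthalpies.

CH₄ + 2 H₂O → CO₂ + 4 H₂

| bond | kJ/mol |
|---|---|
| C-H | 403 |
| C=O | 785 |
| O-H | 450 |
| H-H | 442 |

Bonds broken (reactants):
  C-H: 4 × 403 = 1612
  O-H: 4 × 450 = 1800
  Σ(broken) = 3412 kJ
Bonds formed (products):
  C=O: 2 × 785 = 1570
  H-H: 4 × 442 = 1768
  Σ(formed) = 3338 kJ
ΔH = Σ(broken) − Σ(formed) = 3412 − 3338 = +74 kJ

ΔH ≈ +74 kJ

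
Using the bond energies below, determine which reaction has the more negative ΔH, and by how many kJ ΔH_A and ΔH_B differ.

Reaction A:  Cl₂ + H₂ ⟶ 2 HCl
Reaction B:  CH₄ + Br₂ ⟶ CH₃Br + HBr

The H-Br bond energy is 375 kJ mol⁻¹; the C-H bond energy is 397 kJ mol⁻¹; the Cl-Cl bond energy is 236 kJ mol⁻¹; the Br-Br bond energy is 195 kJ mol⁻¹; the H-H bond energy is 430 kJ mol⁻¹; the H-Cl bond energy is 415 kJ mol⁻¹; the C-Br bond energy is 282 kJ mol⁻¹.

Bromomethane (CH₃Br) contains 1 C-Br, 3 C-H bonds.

Reaction A:
  Bonds broken (reactants):
    Cl-Cl: 1 × 236 = 236
    H-H: 1 × 430 = 430
    Σ(broken) = 666 kJ
  Bonds formed (products):
    H-Cl: 2 × 415 = 830
    Σ(formed) = 830 kJ
  ΔH_A = 666 − 830 = −164 kJ
Reaction B:
  Bonds broken (reactants):
    Br-Br: 1 × 195 = 195
    C-H: 4 × 397 = 1588
    Σ(broken) = 1783 kJ
  Bonds formed (products):
    C-Br: 1 × 282 = 282
    C-H: 3 × 397 = 1191
    H-Br: 1 × 375 = 375
    Σ(formed) = 1848 kJ
  ΔH_B = 1783 − 1848 = −65 kJ
ΔH_A − ΔH_B = −99 kJ, so reaction A has the more negative ΔH; |ΔH_A − ΔH_B| = 99 kJ.

Reaction A, by 99 kJ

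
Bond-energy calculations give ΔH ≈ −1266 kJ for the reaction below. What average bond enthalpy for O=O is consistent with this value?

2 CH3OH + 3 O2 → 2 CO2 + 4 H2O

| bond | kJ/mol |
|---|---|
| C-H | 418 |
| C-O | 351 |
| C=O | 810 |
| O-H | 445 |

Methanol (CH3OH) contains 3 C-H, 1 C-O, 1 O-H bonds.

Let D be the O=O bond energy.
Σ(broken) = 6×418 + 2×351 + 2×445 + 3×D = 4100 + 3D
Σ(formed) = 4×810 + 8×445 = 6800
ΔH = Σ(broken) − Σ(formed) = (4100 + 3D) − (6800) = −2700 + 3D
Setting this equal to −1266 kJ gives 3D = 1434, so D = 478 kJ/mol.

D(O=O) ≈ 478 kJ/mol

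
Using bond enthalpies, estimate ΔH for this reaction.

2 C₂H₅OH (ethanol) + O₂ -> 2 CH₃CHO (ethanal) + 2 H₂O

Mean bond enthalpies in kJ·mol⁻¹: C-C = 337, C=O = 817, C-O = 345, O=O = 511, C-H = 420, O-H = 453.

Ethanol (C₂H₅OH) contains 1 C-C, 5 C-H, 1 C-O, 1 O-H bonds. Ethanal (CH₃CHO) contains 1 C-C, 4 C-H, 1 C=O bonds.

ΔH ≈ −499 kJ

Bonds broken (reactants):
  C-C: 2 × 337 = 674
  C-H: 10 × 420 = 4200
  C-O: 2 × 345 = 690
  O-H: 2 × 453 = 906
  O=O: 1 × 511 = 511
  Σ(broken) = 6981 kJ
Bonds formed (products):
  C-C: 2 × 337 = 674
  C-H: 8 × 420 = 3360
  C=O: 2 × 817 = 1634
  O-H: 4 × 453 = 1812
  Σ(formed) = 7480 kJ
ΔH = Σ(broken) − Σ(formed) = 6981 − 7480 = −499 kJ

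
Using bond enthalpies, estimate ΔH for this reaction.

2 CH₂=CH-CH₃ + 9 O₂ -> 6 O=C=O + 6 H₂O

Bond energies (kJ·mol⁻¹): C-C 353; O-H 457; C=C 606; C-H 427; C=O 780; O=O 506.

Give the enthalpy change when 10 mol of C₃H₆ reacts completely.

Bonds broken (reactants):
  C-C: 2 × 353 = 706
  C-H: 12 × 427 = 5124
  C=C: 2 × 606 = 1212
  O=O: 9 × 506 = 4554
  Σ(broken) = 11596 kJ
Bonds formed (products):
  C=O: 12 × 780 = 9360
  O-H: 12 × 457 = 5484
  Σ(formed) = 14844 kJ
ΔH = Σ(broken) − Σ(formed) = 11596 − 14844 = −3248 kJ
For 5× the reaction as written: 5 × (−3248) = −16240 kJ

ΔH = −16240 kJ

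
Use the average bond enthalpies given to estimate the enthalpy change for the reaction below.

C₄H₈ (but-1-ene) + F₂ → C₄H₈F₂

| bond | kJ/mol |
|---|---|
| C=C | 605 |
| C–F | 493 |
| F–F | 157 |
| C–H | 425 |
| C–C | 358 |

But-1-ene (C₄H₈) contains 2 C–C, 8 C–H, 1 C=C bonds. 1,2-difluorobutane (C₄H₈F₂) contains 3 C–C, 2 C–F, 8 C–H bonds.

Bonds broken (reactants):
  C–C: 2 × 358 = 716
  C–H: 8 × 425 = 3400
  C=C: 1 × 605 = 605
  F–F: 1 × 157 = 157
  Σ(broken) = 4878 kJ
Bonds formed (products):
  C–C: 3 × 358 = 1074
  C–F: 2 × 493 = 986
  C–H: 8 × 425 = 3400
  Σ(formed) = 5460 kJ
ΔH = Σ(broken) − Σ(formed) = 4878 − 5460 = −582 kJ

ΔH ≈ −582 kJ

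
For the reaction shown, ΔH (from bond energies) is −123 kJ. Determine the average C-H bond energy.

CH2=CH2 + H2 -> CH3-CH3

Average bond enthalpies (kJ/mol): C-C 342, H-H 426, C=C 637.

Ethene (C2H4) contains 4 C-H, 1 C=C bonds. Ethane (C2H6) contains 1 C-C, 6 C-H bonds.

Let D be the C-H bond energy.
Σ(broken) = 4×D + 1×637 + 1×426 = 1063 + 4D
Σ(formed) = 1×342 + 6×D = 342 + 6D
ΔH = Σ(broken) − Σ(formed) = (1063 + 4D) − (342 + 6D) = +721 − 2D
Setting this equal to −123 kJ gives 2D = 844, so D = 422 kJ/mol.

D(C-H) ≈ 422 kJ/mol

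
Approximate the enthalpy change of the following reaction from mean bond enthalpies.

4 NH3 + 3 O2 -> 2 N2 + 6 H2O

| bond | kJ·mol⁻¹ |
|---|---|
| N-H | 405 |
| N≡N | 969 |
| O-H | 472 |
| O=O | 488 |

ΔH ≈ −1278 kJ

Bonds broken (reactants):
  N-H: 12 × 405 = 4860
  O=O: 3 × 488 = 1464
  Σ(broken) = 6324 kJ
Bonds formed (products):
  N≡N: 2 × 969 = 1938
  O-H: 12 × 472 = 5664
  Σ(formed) = 7602 kJ
ΔH = Σ(broken) − Σ(formed) = 6324 − 7602 = −1278 kJ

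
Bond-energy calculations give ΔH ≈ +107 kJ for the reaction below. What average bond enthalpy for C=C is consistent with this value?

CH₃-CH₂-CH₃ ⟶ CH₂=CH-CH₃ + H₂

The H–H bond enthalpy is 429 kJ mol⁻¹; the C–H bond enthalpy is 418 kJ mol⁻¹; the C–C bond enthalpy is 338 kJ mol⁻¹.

D(C=C) ≈ 638 kJ/mol

Let D be the C=C bond energy.
Σ(broken) = 2×338 + 8×418 = 4020
Σ(formed) = 1×338 + 6×418 + 1×D + 1×429 = 3275 + D
ΔH = Σ(broken) − Σ(formed) = (4020) − (3275 + D) = +745 − D
Setting this equal to +107 kJ gives D = 638 kJ/mol.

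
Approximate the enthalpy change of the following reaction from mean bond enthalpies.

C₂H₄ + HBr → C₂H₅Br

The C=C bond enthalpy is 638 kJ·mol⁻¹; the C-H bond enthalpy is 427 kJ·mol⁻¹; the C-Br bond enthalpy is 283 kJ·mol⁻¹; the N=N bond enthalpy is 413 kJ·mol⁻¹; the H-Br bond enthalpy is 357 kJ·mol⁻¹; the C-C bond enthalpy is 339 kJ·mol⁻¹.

ΔH ≈ −54 kJ

Bonds broken (reactants):
  C-H: 4 × 427 = 1708
  C=C: 1 × 638 = 638
  H-Br: 1 × 357 = 357
  Σ(broken) = 2703 kJ
Bonds formed (products):
  C-Br: 1 × 283 = 283
  C-C: 1 × 339 = 339
  C-H: 5 × 427 = 2135
  Σ(formed) = 2757 kJ
ΔH = Σ(broken) − Σ(formed) = 2703 − 2757 = −54 kJ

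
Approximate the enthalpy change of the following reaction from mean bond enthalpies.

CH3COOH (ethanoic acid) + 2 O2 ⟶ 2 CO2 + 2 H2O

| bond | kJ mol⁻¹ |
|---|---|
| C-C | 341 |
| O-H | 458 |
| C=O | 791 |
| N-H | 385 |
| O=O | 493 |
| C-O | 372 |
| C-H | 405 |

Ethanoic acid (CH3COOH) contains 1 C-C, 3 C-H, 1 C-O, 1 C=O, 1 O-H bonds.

ΔH ≈ −833 kJ

Bonds broken (reactants):
  C-C: 1 × 341 = 341
  C-H: 3 × 405 = 1215
  C-O: 1 × 372 = 372
  C=O: 1 × 791 = 791
  O-H: 1 × 458 = 458
  O=O: 2 × 493 = 986
  Σ(broken) = 4163 kJ
Bonds formed (products):
  C=O: 4 × 791 = 3164
  O-H: 4 × 458 = 1832
  Σ(formed) = 4996 kJ
ΔH = Σ(broken) − Σ(formed) = 4163 − 4996 = −833 kJ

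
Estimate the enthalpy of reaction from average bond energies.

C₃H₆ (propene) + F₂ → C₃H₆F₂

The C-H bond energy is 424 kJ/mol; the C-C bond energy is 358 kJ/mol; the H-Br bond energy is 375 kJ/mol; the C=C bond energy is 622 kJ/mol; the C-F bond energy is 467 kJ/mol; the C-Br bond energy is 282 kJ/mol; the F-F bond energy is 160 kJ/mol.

Bonds broken (reactants):
  C-C: 1 × 358 = 358
  C-H: 6 × 424 = 2544
  C=C: 1 × 622 = 622
  F-F: 1 × 160 = 160
  Σ(broken) = 3684 kJ
Bonds formed (products):
  C-C: 2 × 358 = 716
  C-F: 2 × 467 = 934
  C-H: 6 × 424 = 2544
  Σ(formed) = 4194 kJ
ΔH = Σ(broken) − Σ(formed) = 3684 − 4194 = −510 kJ

ΔH ≈ −510 kJ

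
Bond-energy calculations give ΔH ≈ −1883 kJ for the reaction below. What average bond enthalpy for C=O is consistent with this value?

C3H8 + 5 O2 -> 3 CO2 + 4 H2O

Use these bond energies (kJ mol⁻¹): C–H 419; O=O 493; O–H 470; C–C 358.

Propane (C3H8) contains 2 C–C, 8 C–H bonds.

Let D be the C=O bond energy.
Σ(broken) = 2×358 + 8×419 + 5×493 = 6533
Σ(formed) = 6×D + 8×470 = 3760 + 6D
ΔH = Σ(broken) − Σ(formed) = (6533) − (3760 + 6D) = +2773 − 6D
Setting this equal to −1883 kJ gives 6D = 4656, so D = 776 kJ/mol.

D(C=O) ≈ 776 kJ/mol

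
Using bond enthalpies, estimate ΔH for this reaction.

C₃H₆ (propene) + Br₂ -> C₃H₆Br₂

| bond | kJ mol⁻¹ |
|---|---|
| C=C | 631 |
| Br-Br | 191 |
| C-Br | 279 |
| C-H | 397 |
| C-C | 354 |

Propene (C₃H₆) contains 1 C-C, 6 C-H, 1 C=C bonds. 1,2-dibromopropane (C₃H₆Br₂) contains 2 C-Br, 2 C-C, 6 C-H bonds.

Bonds broken (reactants):
  Br-Br: 1 × 191 = 191
  C-C: 1 × 354 = 354
  C-H: 6 × 397 = 2382
  C=C: 1 × 631 = 631
  Σ(broken) = 3558 kJ
Bonds formed (products):
  C-Br: 2 × 279 = 558
  C-C: 2 × 354 = 708
  C-H: 6 × 397 = 2382
  Σ(formed) = 3648 kJ
ΔH = Σ(broken) − Σ(formed) = 3558 − 3648 = −90 kJ

ΔH ≈ −90 kJ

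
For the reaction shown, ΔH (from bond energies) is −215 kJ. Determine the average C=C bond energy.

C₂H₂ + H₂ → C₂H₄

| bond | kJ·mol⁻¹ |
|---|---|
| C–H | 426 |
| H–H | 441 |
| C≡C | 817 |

Let D be the C=C bond energy.
Σ(broken) = 1×817 + 2×426 + 1×441 = 2110
Σ(formed) = 4×426 + 1×D = 1704 + D
ΔH = Σ(broken) − Σ(formed) = (2110) − (1704 + D) = +406 − D
Setting this equal to −215 kJ gives D = 621 kJ/mol.

D(C=C) ≈ 621 kJ/mol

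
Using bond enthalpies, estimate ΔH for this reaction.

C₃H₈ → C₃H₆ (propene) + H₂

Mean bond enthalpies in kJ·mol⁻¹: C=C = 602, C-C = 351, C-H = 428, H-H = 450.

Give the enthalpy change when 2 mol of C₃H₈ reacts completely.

ΔH = +310 kJ

Bonds broken (reactants):
  C-C: 2 × 351 = 702
  C-H: 8 × 428 = 3424
  Σ(broken) = 4126 kJ
Bonds formed (products):
  C-C: 1 × 351 = 351
  C-H: 6 × 428 = 2568
  C=C: 1 × 602 = 602
  H-H: 1 × 450 = 450
  Σ(formed) = 3971 kJ
ΔH = Σ(broken) − Σ(formed) = 4126 − 3971 = +155 kJ
For 2× the reaction as written: 2 × (+155) = +310 kJ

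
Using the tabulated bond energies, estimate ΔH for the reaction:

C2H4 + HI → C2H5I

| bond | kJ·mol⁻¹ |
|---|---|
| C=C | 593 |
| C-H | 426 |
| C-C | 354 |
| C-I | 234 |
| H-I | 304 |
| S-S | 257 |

ΔH ≈ −117 kJ

Bonds broken (reactants):
  C-H: 4 × 426 = 1704
  C=C: 1 × 593 = 593
  H-I: 1 × 304 = 304
  Σ(broken) = 2601 kJ
Bonds formed (products):
  C-C: 1 × 354 = 354
  C-H: 5 × 426 = 2130
  C-I: 1 × 234 = 234
  Σ(formed) = 2718 kJ
ΔH = Σ(broken) − Σ(formed) = 2601 − 2718 = −117 kJ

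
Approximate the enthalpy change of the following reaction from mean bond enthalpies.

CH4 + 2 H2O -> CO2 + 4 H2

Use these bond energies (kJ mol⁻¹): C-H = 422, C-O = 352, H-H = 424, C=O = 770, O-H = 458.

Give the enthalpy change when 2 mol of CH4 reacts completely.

Bonds broken (reactants):
  C-H: 4 × 422 = 1688
  O-H: 4 × 458 = 1832
  Σ(broken) = 3520 kJ
Bonds formed (products):
  C=O: 2 × 770 = 1540
  H-H: 4 × 424 = 1696
  Σ(formed) = 3236 kJ
ΔH = Σ(broken) − Σ(formed) = 3520 − 3236 = +284 kJ
For 2× the reaction as written: 2 × (+284) = +568 kJ

ΔH = +568 kJ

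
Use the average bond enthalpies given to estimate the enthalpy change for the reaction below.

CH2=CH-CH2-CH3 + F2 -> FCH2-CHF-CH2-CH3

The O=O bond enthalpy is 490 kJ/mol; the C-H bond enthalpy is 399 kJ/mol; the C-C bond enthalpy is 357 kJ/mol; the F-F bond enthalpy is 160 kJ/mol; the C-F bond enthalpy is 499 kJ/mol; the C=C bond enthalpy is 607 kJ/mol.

Bonds broken (reactants):
  C-C: 2 × 357 = 714
  C-H: 8 × 399 = 3192
  C=C: 1 × 607 = 607
  F-F: 1 × 160 = 160
  Σ(broken) = 4673 kJ
Bonds formed (products):
  C-C: 3 × 357 = 1071
  C-F: 2 × 499 = 998
  C-H: 8 × 399 = 3192
  Σ(formed) = 5261 kJ
ΔH = Σ(broken) − Σ(formed) = 4673 − 5261 = −588 kJ

ΔH ≈ −588 kJ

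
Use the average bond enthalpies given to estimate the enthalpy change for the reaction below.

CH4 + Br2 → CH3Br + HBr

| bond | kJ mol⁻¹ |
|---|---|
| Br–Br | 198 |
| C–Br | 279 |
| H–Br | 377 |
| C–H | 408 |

Bonds broken (reactants):
  Br–Br: 1 × 198 = 198
  C–H: 4 × 408 = 1632
  Σ(broken) = 1830 kJ
Bonds formed (products):
  C–Br: 1 × 279 = 279
  C–H: 3 × 408 = 1224
  H–Br: 1 × 377 = 377
  Σ(formed) = 1880 kJ
ΔH = Σ(broken) − Σ(formed) = 1830 − 1880 = −50 kJ

ΔH ≈ −50 kJ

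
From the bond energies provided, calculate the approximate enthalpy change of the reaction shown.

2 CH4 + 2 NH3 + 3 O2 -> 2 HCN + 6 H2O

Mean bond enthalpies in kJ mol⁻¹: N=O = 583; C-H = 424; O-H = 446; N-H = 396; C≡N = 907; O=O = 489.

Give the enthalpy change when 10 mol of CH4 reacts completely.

Bonds broken (reactants):
  C-H: 8 × 424 = 3392
  N-H: 6 × 396 = 2376
  O=O: 3 × 489 = 1467
  Σ(broken) = 7235 kJ
Bonds formed (products):
  C≡N: 2 × 907 = 1814
  C-H: 2 × 424 = 848
  O-H: 12 × 446 = 5352
  Σ(formed) = 8014 kJ
ΔH = Σ(broken) − Σ(formed) = 7235 − 8014 = −779 kJ
For 5× the reaction as written: 5 × (−779) = −3895 kJ

ΔH = −3895 kJ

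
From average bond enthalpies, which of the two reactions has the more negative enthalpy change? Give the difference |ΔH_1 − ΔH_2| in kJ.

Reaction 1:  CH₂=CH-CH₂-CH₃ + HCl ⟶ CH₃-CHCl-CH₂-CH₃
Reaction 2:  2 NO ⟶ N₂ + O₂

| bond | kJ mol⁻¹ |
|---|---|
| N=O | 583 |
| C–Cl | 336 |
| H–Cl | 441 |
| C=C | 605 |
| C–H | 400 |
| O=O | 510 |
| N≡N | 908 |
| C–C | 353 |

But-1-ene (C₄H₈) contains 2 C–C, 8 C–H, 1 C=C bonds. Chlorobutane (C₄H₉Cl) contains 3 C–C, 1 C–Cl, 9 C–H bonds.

Reaction 2, by 209 kJ

Reaction 1:
  Bonds broken (reactants):
    C–C: 2 × 353 = 706
    C–H: 8 × 400 = 3200
    C=C: 1 × 605 = 605
    H–Cl: 1 × 441 = 441
    Σ(broken) = 4952 kJ
  Bonds formed (products):
    C–C: 3 × 353 = 1059
    C–Cl: 1 × 336 = 336
    C–H: 9 × 400 = 3600
    Σ(formed) = 4995 kJ
  ΔH_1 = 4952 − 4995 = −43 kJ
Reaction 2:
  Bonds broken (reactants):
    N=O: 2 × 583 = 1166
    Σ(broken) = 1166 kJ
  Bonds formed (products):
    N≡N: 1 × 908 = 908
    O=O: 1 × 510 = 510
    Σ(formed) = 1418 kJ
  ΔH_2 = 1166 − 1418 = −252 kJ
ΔH_1 − ΔH_2 = +209 kJ, so reaction 2 has the more negative ΔH; |ΔH_1 − ΔH_2| = 209 kJ.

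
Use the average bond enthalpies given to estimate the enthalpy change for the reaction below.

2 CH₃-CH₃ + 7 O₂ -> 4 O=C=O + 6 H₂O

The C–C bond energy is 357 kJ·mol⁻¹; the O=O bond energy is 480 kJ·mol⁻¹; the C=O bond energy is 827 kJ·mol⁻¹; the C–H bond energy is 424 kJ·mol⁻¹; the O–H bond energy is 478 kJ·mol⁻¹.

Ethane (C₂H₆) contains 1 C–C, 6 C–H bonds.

ΔH ≈ −3190 kJ

Bonds broken (reactants):
  C–C: 2 × 357 = 714
  C–H: 12 × 424 = 5088
  O=O: 7 × 480 = 3360
  Σ(broken) = 9162 kJ
Bonds formed (products):
  C=O: 8 × 827 = 6616
  O–H: 12 × 478 = 5736
  Σ(formed) = 12352 kJ
ΔH = Σ(broken) − Σ(formed) = 9162 − 12352 = −3190 kJ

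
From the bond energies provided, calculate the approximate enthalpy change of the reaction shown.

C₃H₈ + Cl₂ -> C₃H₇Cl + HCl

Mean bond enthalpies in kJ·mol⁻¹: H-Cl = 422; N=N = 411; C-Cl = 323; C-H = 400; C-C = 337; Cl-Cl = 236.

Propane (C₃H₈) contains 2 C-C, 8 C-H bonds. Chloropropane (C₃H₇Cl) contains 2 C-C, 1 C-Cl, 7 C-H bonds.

ΔH ≈ −109 kJ

Bonds broken (reactants):
  C-C: 2 × 337 = 674
  C-H: 8 × 400 = 3200
  Cl-Cl: 1 × 236 = 236
  Σ(broken) = 4110 kJ
Bonds formed (products):
  C-C: 2 × 337 = 674
  C-Cl: 1 × 323 = 323
  C-H: 7 × 400 = 2800
  H-Cl: 1 × 422 = 422
  Σ(formed) = 4219 kJ
ΔH = Σ(broken) − Σ(formed) = 4110 − 4219 = −109 kJ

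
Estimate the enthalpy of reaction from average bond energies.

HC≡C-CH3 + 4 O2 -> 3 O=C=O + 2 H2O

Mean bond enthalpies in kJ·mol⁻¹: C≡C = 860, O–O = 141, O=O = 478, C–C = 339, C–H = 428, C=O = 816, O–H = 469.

ΔH ≈ −1949 kJ

Bonds broken (reactants):
  C≡C: 1 × 860 = 860
  C–C: 1 × 339 = 339
  C–H: 4 × 428 = 1712
  O=O: 4 × 478 = 1912
  Σ(broken) = 4823 kJ
Bonds formed (products):
  C=O: 6 × 816 = 4896
  O–H: 4 × 469 = 1876
  Σ(formed) = 6772 kJ
ΔH = Σ(broken) − Σ(formed) = 4823 − 6772 = −1949 kJ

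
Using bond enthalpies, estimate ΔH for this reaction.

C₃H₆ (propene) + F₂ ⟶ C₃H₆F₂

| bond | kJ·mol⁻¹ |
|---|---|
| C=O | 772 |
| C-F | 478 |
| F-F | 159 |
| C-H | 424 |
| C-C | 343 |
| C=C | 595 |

ΔH ≈ −545 kJ

Bonds broken (reactants):
  C-C: 1 × 343 = 343
  C-H: 6 × 424 = 2544
  C=C: 1 × 595 = 595
  F-F: 1 × 159 = 159
  Σ(broken) = 3641 kJ
Bonds formed (products):
  C-C: 2 × 343 = 686
  C-F: 2 × 478 = 956
  C-H: 6 × 424 = 2544
  Σ(formed) = 4186 kJ
ΔH = Σ(broken) − Σ(formed) = 3641 − 4186 = −545 kJ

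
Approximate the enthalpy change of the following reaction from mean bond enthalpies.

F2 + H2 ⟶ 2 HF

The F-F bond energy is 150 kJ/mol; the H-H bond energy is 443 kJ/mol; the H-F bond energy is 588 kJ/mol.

ΔH ≈ −583 kJ

Bonds broken (reactants):
  F-F: 1 × 150 = 150
  H-H: 1 × 443 = 443
  Σ(broken) = 593 kJ
Bonds formed (products):
  H-F: 2 × 588 = 1176
  Σ(formed) = 1176 kJ
ΔH = Σ(broken) − Σ(formed) = 593 − 1176 = −583 kJ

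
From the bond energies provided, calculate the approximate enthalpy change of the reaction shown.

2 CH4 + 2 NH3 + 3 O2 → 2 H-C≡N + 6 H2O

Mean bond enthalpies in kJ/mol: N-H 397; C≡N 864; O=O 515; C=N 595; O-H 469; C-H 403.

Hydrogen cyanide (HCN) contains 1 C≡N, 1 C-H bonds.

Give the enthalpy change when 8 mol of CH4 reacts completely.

ΔH = −4044 kJ

Bonds broken (reactants):
  C-H: 8 × 403 = 3224
  N-H: 6 × 397 = 2382
  O=O: 3 × 515 = 1545
  Σ(broken) = 7151 kJ
Bonds formed (products):
  C≡N: 2 × 864 = 1728
  C-H: 2 × 403 = 806
  O-H: 12 × 469 = 5628
  Σ(formed) = 8162 kJ
ΔH = Σ(broken) − Σ(formed) = 7151 − 8162 = −1011 kJ
For 4× the reaction as written: 4 × (−1011) = −4044 kJ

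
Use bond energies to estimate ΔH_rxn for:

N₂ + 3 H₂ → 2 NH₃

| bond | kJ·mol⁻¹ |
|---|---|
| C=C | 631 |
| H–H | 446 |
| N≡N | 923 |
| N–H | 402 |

Bonds broken (reactants):
  H–H: 3 × 446 = 1338
  N≡N: 1 × 923 = 923
  Σ(broken) = 2261 kJ
Bonds formed (products):
  N–H: 6 × 402 = 2412
  Σ(formed) = 2412 kJ
ΔH = Σ(broken) − Σ(formed) = 2261 − 2412 = −151 kJ

ΔH ≈ −151 kJ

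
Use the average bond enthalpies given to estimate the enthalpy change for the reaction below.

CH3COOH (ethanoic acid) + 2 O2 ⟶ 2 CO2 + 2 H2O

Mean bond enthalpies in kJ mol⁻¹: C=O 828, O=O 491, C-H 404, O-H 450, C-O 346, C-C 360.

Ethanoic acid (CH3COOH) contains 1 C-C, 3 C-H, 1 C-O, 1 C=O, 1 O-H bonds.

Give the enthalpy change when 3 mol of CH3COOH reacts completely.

Bonds broken (reactants):
  C-C: 1 × 360 = 360
  C-H: 3 × 404 = 1212
  C-O: 1 × 346 = 346
  C=O: 1 × 828 = 828
  O-H: 1 × 450 = 450
  O=O: 2 × 491 = 982
  Σ(broken) = 4178 kJ
Bonds formed (products):
  C=O: 4 × 828 = 3312
  O-H: 4 × 450 = 1800
  Σ(formed) = 5112 kJ
ΔH = Σ(broken) − Σ(formed) = 4178 − 5112 = −934 kJ
For 3× the reaction as written: 3 × (−934) = −2802 kJ

ΔH = −2802 kJ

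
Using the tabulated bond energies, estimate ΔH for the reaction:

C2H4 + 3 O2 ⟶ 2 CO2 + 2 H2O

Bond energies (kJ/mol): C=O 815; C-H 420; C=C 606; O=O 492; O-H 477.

ΔH ≈ −1406 kJ

Bonds broken (reactants):
  C-H: 4 × 420 = 1680
  C=C: 1 × 606 = 606
  O=O: 3 × 492 = 1476
  Σ(broken) = 3762 kJ
Bonds formed (products):
  C=O: 4 × 815 = 3260
  O-H: 4 × 477 = 1908
  Σ(formed) = 5168 kJ
ΔH = Σ(broken) − Σ(formed) = 3762 − 5168 = −1406 kJ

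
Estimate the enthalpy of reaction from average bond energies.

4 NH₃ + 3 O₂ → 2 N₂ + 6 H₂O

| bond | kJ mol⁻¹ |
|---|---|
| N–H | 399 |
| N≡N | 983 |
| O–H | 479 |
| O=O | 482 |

ΔH ≈ −1480 kJ

Bonds broken (reactants):
  N–H: 12 × 399 = 4788
  O=O: 3 × 482 = 1446
  Σ(broken) = 6234 kJ
Bonds formed (products):
  N≡N: 2 × 983 = 1966
  O–H: 12 × 479 = 5748
  Σ(formed) = 7714 kJ
ΔH = Σ(broken) − Σ(formed) = 6234 − 7714 = −1480 kJ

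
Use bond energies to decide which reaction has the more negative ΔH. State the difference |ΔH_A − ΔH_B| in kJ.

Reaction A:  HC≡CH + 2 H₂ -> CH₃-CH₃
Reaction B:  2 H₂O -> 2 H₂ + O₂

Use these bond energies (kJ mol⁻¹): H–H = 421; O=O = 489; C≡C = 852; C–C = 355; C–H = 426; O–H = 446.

Reaction A:
  Bonds broken (reactants):
    C≡C: 1 × 852 = 852
    C–H: 2 × 426 = 852
    H–H: 2 × 421 = 842
    Σ(broken) = 2546 kJ
  Bonds formed (products):
    C–C: 1 × 355 = 355
    C–H: 6 × 426 = 2556
    Σ(formed) = 2911 kJ
  ΔH_A = 2546 − 2911 = −365 kJ
Reaction B:
  Bonds broken (reactants):
    O–H: 4 × 446 = 1784
    Σ(broken) = 1784 kJ
  Bonds formed (products):
    H–H: 2 × 421 = 842
    O=O: 1 × 489 = 489
    Σ(formed) = 1331 kJ
  ΔH_B = 1784 − 1331 = +453 kJ
ΔH_A − ΔH_B = −818 kJ, so reaction A has the more negative ΔH; |ΔH_A − ΔH_B| = 818 kJ.

Reaction A, by 818 kJ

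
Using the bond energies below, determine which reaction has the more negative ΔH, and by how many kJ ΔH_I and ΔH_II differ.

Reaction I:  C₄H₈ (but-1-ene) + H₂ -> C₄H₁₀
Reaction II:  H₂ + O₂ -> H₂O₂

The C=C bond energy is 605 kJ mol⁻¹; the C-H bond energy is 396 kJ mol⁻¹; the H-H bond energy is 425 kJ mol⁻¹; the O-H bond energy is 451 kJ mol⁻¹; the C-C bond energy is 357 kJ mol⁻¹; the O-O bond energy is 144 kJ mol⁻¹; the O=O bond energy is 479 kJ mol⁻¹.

Reaction II, by 23 kJ

Reaction I:
  Bonds broken (reactants):
    C-C: 2 × 357 = 714
    C-H: 8 × 396 = 3168
    C=C: 1 × 605 = 605
    H-H: 1 × 425 = 425
    Σ(broken) = 4912 kJ
  Bonds formed (products):
    C-C: 3 × 357 = 1071
    C-H: 10 × 396 = 3960
    Σ(formed) = 5031 kJ
  ΔH_I = 4912 − 5031 = −119 kJ
Reaction II:
  Bonds broken (reactants):
    H-H: 1 × 425 = 425
    O=O: 1 × 479 = 479
    Σ(broken) = 904 kJ
  Bonds formed (products):
    O-H: 2 × 451 = 902
    O-O: 1 × 144 = 144
    Σ(formed) = 1046 kJ
  ΔH_II = 904 − 1046 = −142 kJ
ΔH_I − ΔH_II = +23 kJ, so reaction II has the more negative ΔH; |ΔH_I − ΔH_II| = 23 kJ.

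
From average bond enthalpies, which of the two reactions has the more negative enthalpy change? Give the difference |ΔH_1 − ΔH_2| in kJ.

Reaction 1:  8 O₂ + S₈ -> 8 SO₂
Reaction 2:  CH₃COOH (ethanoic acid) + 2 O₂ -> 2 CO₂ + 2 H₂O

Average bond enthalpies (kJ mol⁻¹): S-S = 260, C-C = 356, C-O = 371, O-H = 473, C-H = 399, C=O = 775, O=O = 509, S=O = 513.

Reaction 1, by 1254 kJ

Reaction 1:
  Bonds broken (reactants):
    O=O: 8 × 509 = 4072
    S-S: 8 × 260 = 2080
    Σ(broken) = 6152 kJ
  Bonds formed (products):
    S=O: 16 × 513 = 8208
    Σ(formed) = 8208 kJ
  ΔH_1 = 6152 − 8208 = −2056 kJ
Reaction 2:
  Bonds broken (reactants):
    C-C: 1 × 356 = 356
    C-H: 3 × 399 = 1197
    C-O: 1 × 371 = 371
    C=O: 1 × 775 = 775
    O-H: 1 × 473 = 473
    O=O: 2 × 509 = 1018
    Σ(broken) = 4190 kJ
  Bonds formed (products):
    C=O: 4 × 775 = 3100
    O-H: 4 × 473 = 1892
    Σ(formed) = 4992 kJ
  ΔH_2 = 4190 − 4992 = −802 kJ
ΔH_1 − ΔH_2 = −1254 kJ, so reaction 1 has the more negative ΔH; |ΔH_1 − ΔH_2| = 1254 kJ.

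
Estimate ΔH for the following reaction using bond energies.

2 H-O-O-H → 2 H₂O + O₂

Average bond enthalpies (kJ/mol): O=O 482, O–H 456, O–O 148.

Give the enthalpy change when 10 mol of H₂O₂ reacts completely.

ΔH = −930 kJ

Bonds broken (reactants):
  O–H: 4 × 456 = 1824
  O–O: 2 × 148 = 296
  Σ(broken) = 2120 kJ
Bonds formed (products):
  O–H: 4 × 456 = 1824
  O=O: 1 × 482 = 482
  Σ(formed) = 2306 kJ
ΔH = Σ(broken) − Σ(formed) = 2120 − 2306 = −186 kJ
For 5× the reaction as written: 5 × (−186) = −930 kJ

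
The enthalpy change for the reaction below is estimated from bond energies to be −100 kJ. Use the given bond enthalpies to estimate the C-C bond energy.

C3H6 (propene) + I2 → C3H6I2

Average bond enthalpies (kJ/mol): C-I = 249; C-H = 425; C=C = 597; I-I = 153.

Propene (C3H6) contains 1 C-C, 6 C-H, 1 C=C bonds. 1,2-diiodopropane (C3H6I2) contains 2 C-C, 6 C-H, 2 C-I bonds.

Let D be the C-C bond energy.
Σ(broken) = 1×D + 6×425 + 1×597 + 1×153 = 3300 + D
Σ(formed) = 2×D + 6×425 + 2×249 = 3048 + 2D
ΔH = Σ(broken) − Σ(formed) = (3300 + D) − (3048 + 2D) = +252 − D
Setting this equal to −100 kJ gives D = 352 kJ/mol.

D(C-C) ≈ 352 kJ/mol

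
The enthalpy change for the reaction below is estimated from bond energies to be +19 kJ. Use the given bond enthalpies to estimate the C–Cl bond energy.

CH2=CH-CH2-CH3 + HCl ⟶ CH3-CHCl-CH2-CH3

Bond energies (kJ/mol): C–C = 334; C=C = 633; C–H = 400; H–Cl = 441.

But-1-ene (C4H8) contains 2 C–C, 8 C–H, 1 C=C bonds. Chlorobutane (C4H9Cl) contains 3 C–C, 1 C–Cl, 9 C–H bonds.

D(C–Cl) ≈ 321 kJ/mol

Let D be the C–Cl bond energy.
Σ(broken) = 2×334 + 8×400 + 1×633 + 1×441 = 4942
Σ(formed) = 3×334 + 1×D + 9×400 = 4602 + D
ΔH = Σ(broken) − Σ(formed) = (4942) − (4602 + D) = +340 − D
Setting this equal to +19 kJ gives D = 321 kJ/mol.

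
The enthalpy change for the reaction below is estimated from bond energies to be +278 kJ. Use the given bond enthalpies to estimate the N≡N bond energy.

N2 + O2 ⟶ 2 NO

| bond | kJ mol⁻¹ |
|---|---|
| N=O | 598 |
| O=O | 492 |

Let D be the N≡N bond energy.
Σ(broken) = 1×D + 1×492 = 492 + D
Σ(formed) = 2×598 = 1196
ΔH = Σ(broken) − Σ(formed) = (492 + D) − (1196) = −704 + D
Setting this equal to +278 kJ gives D = 982 kJ/mol.

D(N≡N) ≈ 982 kJ/mol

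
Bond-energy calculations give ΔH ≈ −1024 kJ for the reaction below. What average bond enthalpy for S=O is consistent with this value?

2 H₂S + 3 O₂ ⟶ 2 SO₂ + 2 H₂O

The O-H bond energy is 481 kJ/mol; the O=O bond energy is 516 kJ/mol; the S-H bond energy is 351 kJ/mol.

D(S=O) ≈ 513 kJ/mol

Let D be the S=O bond energy.
Σ(broken) = 3×516 + 4×351 = 2952
Σ(formed) = 4×481 + 4×D = 1924 + 4D
ΔH = Σ(broken) − Σ(formed) = (2952) − (1924 + 4D) = +1028 − 4D
Setting this equal to −1024 kJ gives 4D = 2052, so D = 513 kJ/mol.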